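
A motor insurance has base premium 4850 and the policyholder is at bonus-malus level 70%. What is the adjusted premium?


adjusted = base * BM_level / 100
= 4850 * 70 / 100
= 4850 * 0.7
= 3395.0


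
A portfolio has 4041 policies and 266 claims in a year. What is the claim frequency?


frequency = claims / policies
= 266 / 4041
= 0.0658


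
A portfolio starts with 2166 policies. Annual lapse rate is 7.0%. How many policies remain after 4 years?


remaining = initial * (1 - lapse)^years
= 2166 * (1 - 0.07)^4
= 2166 * 0.748052
= 1620.2807


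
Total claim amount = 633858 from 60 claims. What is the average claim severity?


severity = total / number
= 633858 / 60
= 10564.3


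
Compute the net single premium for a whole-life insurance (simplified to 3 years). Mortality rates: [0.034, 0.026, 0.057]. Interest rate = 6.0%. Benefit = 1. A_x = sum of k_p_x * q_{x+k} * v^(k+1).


v = 0.943396
Year 0: k_p_x=1.0, q=0.034, term=0.032075
Year 1: k_p_x=0.966, q=0.026, term=0.022353
Year 2: k_p_x=0.940884, q=0.057, term=0.045029
A_x = 0.0995


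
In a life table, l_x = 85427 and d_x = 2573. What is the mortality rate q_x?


q_x = d_x / l_x
= 2573 / 85427
= 0.0301


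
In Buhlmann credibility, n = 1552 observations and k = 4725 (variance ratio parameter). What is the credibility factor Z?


Z = n / (n + k)
= 1552 / (1552 + 4725)
= 1552 / 6277
= 0.2473


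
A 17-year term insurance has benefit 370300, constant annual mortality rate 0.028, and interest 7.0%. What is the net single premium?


NSP = benefit * sum_{k=0}^{n-1} k_p_x * q * v^(k+1)
With constant q=0.028, v=0.934579
Sum = 0.229901
NSP = 370300 * 0.229901
= 85132.4998


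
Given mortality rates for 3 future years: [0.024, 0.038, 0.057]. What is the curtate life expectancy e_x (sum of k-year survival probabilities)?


e_x = sum_{k=1}^{n} k_p_x
k_p_x values:
  1_p_x = 0.976
  2_p_x = 0.938912
  3_p_x = 0.885394
e_x = 2.8003


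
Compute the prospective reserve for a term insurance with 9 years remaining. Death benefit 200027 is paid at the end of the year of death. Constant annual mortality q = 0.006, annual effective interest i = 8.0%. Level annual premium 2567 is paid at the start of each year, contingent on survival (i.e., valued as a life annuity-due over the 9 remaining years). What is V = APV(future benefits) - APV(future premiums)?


v = 1/(1+i) = 0.925926
APV(future benefits) per unit = sum_{k=0}^{8} k_p_x * q * v^(k+1) = 0.036706
APV(future benefits) = 200027 * 0.036706 = 7342.2722
Life annuity-due factor ä_{x:9} = sum_{k=0}^{8} k_p_x * v^k = 6.607153
APV(future premiums) = 2567 * 6.607153 = 16960.5619
V = 7342.2722 - 16960.5619
= -9618.2896


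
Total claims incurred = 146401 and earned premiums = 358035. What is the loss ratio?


Loss ratio = claims / premiums
= 146401 / 358035
= 0.4089


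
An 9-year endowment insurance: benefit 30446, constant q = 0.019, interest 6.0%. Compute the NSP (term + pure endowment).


Term component = 3675.5458
Pure endowment = 9_p_x * v^9 * benefit = 0.841436 * 0.591898 * 30446 = 15163.4674
NSP = 18839.0132


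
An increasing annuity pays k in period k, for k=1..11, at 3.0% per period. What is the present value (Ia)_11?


(Ia)_n = sum_{k=1}^{n} k * v^k, v = 1/(1+i)
v = 0.970874
Sum computed term by term:
(Ia)_11 = 52.7856


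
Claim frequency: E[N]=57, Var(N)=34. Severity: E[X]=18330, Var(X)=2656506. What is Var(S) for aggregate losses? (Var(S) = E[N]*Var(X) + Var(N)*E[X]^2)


Var(S) = E[N]*Var(X) + Var(N)*E[X]^2
= 57*2656506 + 34*18330^2
= 151420842 + 11423622600
= 1.1575e+10


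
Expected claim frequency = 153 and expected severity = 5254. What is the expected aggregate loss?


E[S] = E[N] * E[X]
= 153 * 5254
= 803862


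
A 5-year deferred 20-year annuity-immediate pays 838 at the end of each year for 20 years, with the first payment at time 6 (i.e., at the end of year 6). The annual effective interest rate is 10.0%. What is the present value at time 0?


PV at time 5 of the 20-year annuity-immediate:
a_n = 838 * (1-(1+0.1)^(-20))/0.1 = 7134.3664
Discount back 5 years to time 0:
PV = 7134.3664 * (1+0.1)^(-5)
= 7134.3664 * 0.620921
= 4429.8802


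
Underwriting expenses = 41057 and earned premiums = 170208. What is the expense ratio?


Expense ratio = expenses / premiums
= 41057 / 170208
= 0.2412


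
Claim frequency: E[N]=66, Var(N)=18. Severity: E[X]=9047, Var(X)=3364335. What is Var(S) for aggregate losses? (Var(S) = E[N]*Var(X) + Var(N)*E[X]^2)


Var(S) = E[N]*Var(X) + Var(N)*E[X]^2
= 66*3364335 + 18*9047^2
= 222046110 + 1473267762
= 1.6953e+09


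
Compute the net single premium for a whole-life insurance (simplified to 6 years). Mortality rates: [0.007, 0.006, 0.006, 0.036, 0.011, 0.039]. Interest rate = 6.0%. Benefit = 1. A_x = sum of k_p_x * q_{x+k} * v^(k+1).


v = 0.943396
Year 0: k_p_x=1.0, q=0.007, term=0.006604
Year 1: k_p_x=0.993, q=0.006, term=0.005303
Year 2: k_p_x=0.987042, q=0.006, term=0.004972
Year 3: k_p_x=0.98112, q=0.036, term=0.027977
Year 4: k_p_x=0.945799, q=0.011, term=0.007774
Year 5: k_p_x=0.935396, q=0.039, term=0.025717
A_x = 0.0783


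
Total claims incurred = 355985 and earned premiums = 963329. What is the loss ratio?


Loss ratio = claims / premiums
= 355985 / 963329
= 0.3695


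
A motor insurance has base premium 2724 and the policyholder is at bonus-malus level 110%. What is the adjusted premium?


adjusted = base * BM_level / 100
= 2724 * 110 / 100
= 2724 * 1.1
= 2996.4


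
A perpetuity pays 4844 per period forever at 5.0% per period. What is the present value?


PV = PMT / i
= 4844 / 0.05
= 96880.0


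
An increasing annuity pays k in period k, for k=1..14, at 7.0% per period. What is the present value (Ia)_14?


(Ia)_n = sum_{k=1}^{n} k * v^k, v = 1/(1+i)
v = 0.934579
Sum computed term by term:
(Ia)_14 = 56.1173


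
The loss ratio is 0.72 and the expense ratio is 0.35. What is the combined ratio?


Combined ratio = loss ratio + expense ratio
= 0.72 + 0.35
= 1.07


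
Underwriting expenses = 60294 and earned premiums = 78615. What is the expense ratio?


Expense ratio = expenses / premiums
= 60294 / 78615
= 0.767


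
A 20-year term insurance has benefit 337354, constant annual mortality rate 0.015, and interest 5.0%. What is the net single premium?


NSP = benefit * sum_{k=0}^{n-1} k_p_x * q * v^(k+1)
With constant q=0.015, v=0.952381
Sum = 0.166483
NSP = 337354 * 0.166483
= 56163.7775


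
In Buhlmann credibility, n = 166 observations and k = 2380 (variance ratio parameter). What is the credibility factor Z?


Z = n / (n + k)
= 166 / (166 + 2380)
= 166 / 2546
= 0.0652


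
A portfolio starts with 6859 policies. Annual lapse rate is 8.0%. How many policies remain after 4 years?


remaining = initial * (1 - lapse)^years
= 6859 * (1 - 0.08)^4
= 6859 * 0.716393
= 4913.7393


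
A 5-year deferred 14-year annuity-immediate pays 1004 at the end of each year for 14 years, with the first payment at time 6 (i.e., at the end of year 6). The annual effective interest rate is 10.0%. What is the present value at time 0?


PV at time 5 of the 14-year annuity-immediate:
a_n = 1004 * (1-(1+0.1)^(-14))/0.1 = 7396.1542
Discount back 5 years to time 0:
PV = 7396.1542 * (1+0.1)^(-5)
= 7396.1542 * 0.620921
= 4592.4299


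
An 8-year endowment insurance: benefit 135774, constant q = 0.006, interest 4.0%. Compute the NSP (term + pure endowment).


Term component = 5377.6273
Pure endowment = 8_p_x * v^8 * benefit = 0.952996 * 0.73069 * 135774 = 94545.5241
NSP = 99923.1514


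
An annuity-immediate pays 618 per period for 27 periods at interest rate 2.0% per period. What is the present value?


PV = PMT * (1 - (1+i)^(-n)) / i
= 618 * (1 - (1+0.02)^(-27)) / 0.02
= 618 * (1 - 0.585862) / 0.02
= 618 * 20.706898
= 12796.8628


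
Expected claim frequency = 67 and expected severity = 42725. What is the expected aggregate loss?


E[S] = E[N] * E[X]
= 67 * 42725
= 2.8626e+06


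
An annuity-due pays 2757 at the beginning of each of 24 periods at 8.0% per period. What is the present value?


PV_due = PMT * (1-(1+i)^(-n))/i * (1+i)
PV_immediate = 29027.7866
PV_due = 29027.7866 * 1.08
= 31350.0095


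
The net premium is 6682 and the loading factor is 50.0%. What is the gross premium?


Gross = net * (1 + loading)
= 6682 * (1 + 0.5)
= 6682 * 1.5
= 10023.0


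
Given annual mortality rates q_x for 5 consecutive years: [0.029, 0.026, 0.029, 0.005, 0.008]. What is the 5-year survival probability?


p_k = 1 - q_k for each year
Survival = product of (1 - q_k)
= 0.971 * 0.974 * 0.971 * 0.995 * 0.992
= 0.9064


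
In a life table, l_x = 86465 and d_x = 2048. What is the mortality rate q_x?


q_x = d_x / l_x
= 2048 / 86465
= 0.0237


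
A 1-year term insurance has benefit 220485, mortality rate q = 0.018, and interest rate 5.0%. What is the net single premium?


NSP = benefit * q * v
v = 1/(1+i) = 0.952381
NSP = 220485 * 0.018 * 0.952381
= 3779.7429


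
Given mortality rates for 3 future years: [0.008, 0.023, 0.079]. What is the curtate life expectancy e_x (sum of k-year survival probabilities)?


e_x = sum_{k=1}^{n} k_p_x
k_p_x values:
  1_p_x = 0.992
  2_p_x = 0.969184
  3_p_x = 0.892618
e_x = 2.8538


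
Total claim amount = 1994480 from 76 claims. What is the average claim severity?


severity = total / number
= 1994480 / 76
= 26243.1579


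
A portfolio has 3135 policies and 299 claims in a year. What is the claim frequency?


frequency = claims / policies
= 299 / 3135
= 0.0954


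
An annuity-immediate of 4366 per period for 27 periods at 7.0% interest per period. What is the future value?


FV = PMT * ((1+i)^n - 1) / i
= 4366 * ((1.07)^27 - 1) / 0.07
= 4366 * (6.213868 - 1) / 0.07
= 325196.3724


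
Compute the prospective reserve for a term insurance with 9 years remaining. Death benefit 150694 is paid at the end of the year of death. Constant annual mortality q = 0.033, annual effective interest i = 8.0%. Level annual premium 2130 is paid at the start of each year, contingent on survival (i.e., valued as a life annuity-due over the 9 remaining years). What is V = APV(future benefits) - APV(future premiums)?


v = 1/(1+i) = 0.925926
APV(future benefits) per unit = sum_{k=0}^{8} k_p_x * q * v^(k+1) = 0.184026
APV(future benefits) = 150694 * 0.184026 = 27731.6734
Life annuity-due factor ä_{x:9} = sum_{k=0}^{8} k_p_x * v^k = 6.022682
APV(future premiums) = 2130 * 6.022682 = 12828.3126
V = 27731.6734 - 12828.3126
= 14903.3608


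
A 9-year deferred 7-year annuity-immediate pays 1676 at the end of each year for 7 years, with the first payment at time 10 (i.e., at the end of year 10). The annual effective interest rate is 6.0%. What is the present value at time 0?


PV at time 9 of the 7-year annuity-immediate:
a_n = 1676 * (1-(1+0.06)^(-7))/0.06 = 9356.0713
Discount back 9 years to time 0:
PV = 9356.0713 * (1+0.06)^(-9)
= 9356.0713 * 0.591898
= 5537.8442


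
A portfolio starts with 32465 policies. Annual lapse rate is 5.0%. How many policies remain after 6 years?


remaining = initial * (1 - lapse)^years
= 32465 * (1 - 0.05)^6
= 32465 * 0.735092
= 23864.7582


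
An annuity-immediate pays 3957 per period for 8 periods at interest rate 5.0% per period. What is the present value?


PV = PMT * (1 - (1+i)^(-n)) / i
= 3957 * (1 - (1+0.05)^(-8)) / 0.05
= 3957 * (1 - 0.676839) / 0.05
= 3957 * 6.463213
= 25574.9329


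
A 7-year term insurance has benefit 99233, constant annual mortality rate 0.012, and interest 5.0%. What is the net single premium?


NSP = benefit * sum_{k=0}^{n-1} k_p_x * q * v^(k+1)
With constant q=0.012, v=0.952381
Sum = 0.067144
NSP = 99233 * 0.067144
= 6662.8737


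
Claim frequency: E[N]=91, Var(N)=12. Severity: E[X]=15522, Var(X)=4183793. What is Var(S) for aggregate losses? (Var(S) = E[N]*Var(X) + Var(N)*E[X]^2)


Var(S) = E[N]*Var(X) + Var(N)*E[X]^2
= 91*4183793 + 12*15522^2
= 380725163 + 2891189808
= 3.2719e+09


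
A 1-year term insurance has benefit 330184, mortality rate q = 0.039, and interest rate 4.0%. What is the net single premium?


NSP = benefit * q * v
v = 1/(1+i) = 0.961538
NSP = 330184 * 0.039 * 0.961538
= 12381.9


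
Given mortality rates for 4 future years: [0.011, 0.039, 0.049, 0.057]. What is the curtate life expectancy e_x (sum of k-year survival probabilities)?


e_x = sum_{k=1}^{n} k_p_x
k_p_x values:
  1_p_x = 0.989
  2_p_x = 0.950429
  3_p_x = 0.903858
  4_p_x = 0.852338
e_x = 3.6956


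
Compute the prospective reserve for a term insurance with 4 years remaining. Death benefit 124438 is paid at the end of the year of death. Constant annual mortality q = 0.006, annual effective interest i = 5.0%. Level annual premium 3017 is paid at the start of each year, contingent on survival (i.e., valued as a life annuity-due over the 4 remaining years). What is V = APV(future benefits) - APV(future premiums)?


v = 1/(1+i) = 0.952381
APV(future benefits) per unit = sum_{k=0}^{3} k_p_x * q * v^(k+1) = 0.021093
APV(future benefits) = 124438 * 0.021093 = 2624.7359
Life annuity-due factor ä_{x:4} = sum_{k=0}^{3} k_p_x * v^k = 3.691226
APV(future premiums) = 3017 * 3.691226 = 11136.4291
V = 2624.7359 - 11136.4291
= -8511.6931


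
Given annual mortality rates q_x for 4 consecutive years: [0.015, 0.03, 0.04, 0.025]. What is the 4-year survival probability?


p_k = 1 - q_k for each year
Survival = product of (1 - q_k)
= 0.985 * 0.97 * 0.96 * 0.975
= 0.8943


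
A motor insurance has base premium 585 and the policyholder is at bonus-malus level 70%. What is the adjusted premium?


adjusted = base * BM_level / 100
= 585 * 70 / 100
= 585 * 0.7
= 409.5


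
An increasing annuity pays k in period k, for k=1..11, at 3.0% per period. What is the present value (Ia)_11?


(Ia)_n = sum_{k=1}^{n} k * v^k, v = 1/(1+i)
v = 0.970874
Sum computed term by term:
(Ia)_11 = 52.7856


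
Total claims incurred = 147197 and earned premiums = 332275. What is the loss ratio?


Loss ratio = claims / premiums
= 147197 / 332275
= 0.443


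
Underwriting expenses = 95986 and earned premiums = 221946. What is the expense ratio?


Expense ratio = expenses / premiums
= 95986 / 221946
= 0.4325


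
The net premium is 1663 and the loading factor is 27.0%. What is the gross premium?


Gross = net * (1 + loading)
= 1663 * (1 + 0.27)
= 1663 * 1.27
= 2112.01


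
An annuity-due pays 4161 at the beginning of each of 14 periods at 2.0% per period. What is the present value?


PV_due = PMT * (1-(1+i)^(-n))/i * (1+i)
PV_immediate = 50374.1011
PV_due = 50374.1011 * 1.02
= 51381.5832


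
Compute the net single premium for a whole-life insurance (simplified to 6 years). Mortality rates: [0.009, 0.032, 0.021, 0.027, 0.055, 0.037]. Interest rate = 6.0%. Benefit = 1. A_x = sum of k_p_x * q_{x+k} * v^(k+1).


v = 0.943396
Year 0: k_p_x=1.0, q=0.009, term=0.008491
Year 1: k_p_x=0.991, q=0.032, term=0.028224
Year 2: k_p_x=0.959288, q=0.021, term=0.016914
Year 3: k_p_x=0.939143, q=0.027, term=0.020085
Year 4: k_p_x=0.913786, q=0.055, term=0.037556
Year 5: k_p_x=0.863528, q=0.037, term=0.022524
A_x = 0.1338


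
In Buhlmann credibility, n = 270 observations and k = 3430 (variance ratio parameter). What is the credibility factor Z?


Z = n / (n + k)
= 270 / (270 + 3430)
= 270 / 3700
= 0.073


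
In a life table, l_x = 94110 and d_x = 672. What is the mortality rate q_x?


q_x = d_x / l_x
= 672 / 94110
= 0.0071


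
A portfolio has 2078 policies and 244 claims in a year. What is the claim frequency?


frequency = claims / policies
= 244 / 2078
= 0.1174


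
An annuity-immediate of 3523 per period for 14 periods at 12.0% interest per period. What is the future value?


FV = PMT * ((1+i)^n - 1) / i
= 3523 * ((1.12)^14 - 1) / 0.12
= 3523 * (4.887112 - 1) / 0.12
= 114119.1382


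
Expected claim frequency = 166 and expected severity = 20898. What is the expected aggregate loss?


E[S] = E[N] * E[X]
= 166 * 20898
= 3.4691e+06


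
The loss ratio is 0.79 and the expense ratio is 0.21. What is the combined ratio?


Combined ratio = loss ratio + expense ratio
= 0.79 + 0.21
= 1.0


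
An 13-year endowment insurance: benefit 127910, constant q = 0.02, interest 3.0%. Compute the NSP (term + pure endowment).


Term component = 24371.1105
Pure endowment = 13_p_x * v^13 * benefit = 0.769022 * 0.680951 * 127910 = 66982.2238
NSP = 91353.3343


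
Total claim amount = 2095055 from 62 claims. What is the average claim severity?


severity = total / number
= 2095055 / 62
= 33791.2097


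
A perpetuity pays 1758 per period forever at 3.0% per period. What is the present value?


PV = PMT / i
= 1758 / 0.03
= 58600.0


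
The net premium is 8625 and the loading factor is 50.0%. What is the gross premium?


Gross = net * (1 + loading)
= 8625 * (1 + 0.5)
= 8625 * 1.5
= 12937.5


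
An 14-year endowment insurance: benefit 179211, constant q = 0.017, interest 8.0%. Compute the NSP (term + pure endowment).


Term component = 22996.9025
Pure endowment = 14_p_x * v^14 * benefit = 0.786592 * 0.340461 * 179211 = 47993.3799
NSP = 70990.2824


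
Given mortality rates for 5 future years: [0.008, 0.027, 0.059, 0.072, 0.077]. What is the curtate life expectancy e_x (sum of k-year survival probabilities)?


e_x = sum_{k=1}^{n} k_p_x
k_p_x values:
  1_p_x = 0.992
  2_p_x = 0.965216
  3_p_x = 0.908268
  4_p_x = 0.842873
  5_p_x = 0.777972
e_x = 4.4863


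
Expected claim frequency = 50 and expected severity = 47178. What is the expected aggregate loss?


E[S] = E[N] * E[X]
= 50 * 47178
= 2.3589e+06


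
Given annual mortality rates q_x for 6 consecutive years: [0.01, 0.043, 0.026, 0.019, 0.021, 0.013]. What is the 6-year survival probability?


p_k = 1 - q_k for each year
Survival = product of (1 - q_k)
= 0.99 * 0.957 * 0.974 * 0.981 * 0.979 * 0.987
= 0.8747


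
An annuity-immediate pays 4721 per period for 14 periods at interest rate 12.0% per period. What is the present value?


PV = PMT * (1 - (1+i)^(-n)) / i
= 4721 * (1 - (1+0.12)^(-14)) / 0.12
= 4721 * (1 - 0.20462) / 0.12
= 4721 * 6.628168
= 31291.5822


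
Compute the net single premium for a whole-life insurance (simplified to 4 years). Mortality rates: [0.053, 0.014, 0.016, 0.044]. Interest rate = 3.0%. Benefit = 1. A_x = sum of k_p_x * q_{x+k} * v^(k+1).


v = 0.970874
Year 0: k_p_x=1.0, q=0.053, term=0.051456
Year 1: k_p_x=0.947, q=0.014, term=0.012497
Year 2: k_p_x=0.933742, q=0.016, term=0.013672
Year 3: k_p_x=0.918802, q=0.044, term=0.035919
A_x = 0.1135


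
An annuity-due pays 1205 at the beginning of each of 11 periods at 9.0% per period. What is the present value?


PV_due = PMT * (1-(1+i)^(-n))/i * (1+i)
PV_immediate = 8200.2546
PV_due = 8200.2546 * 1.09
= 8938.2775


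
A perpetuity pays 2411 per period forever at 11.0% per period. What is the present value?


PV = PMT / i
= 2411 / 0.11
= 21918.1818


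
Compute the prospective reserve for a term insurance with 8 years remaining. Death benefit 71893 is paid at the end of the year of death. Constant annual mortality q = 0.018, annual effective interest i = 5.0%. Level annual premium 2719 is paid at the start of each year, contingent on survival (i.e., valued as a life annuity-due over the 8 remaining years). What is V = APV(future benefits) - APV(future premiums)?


v = 1/(1+i) = 0.952381
APV(future benefits) per unit = sum_{k=0}^{7} k_p_x * q * v^(k+1) = 0.109774
APV(future benefits) = 71893 * 0.109774 = 7891.9744
Life annuity-due factor ä_{x:8} = sum_{k=0}^{7} k_p_x * v^k = 6.403477
APV(future premiums) = 2719 * 6.403477 = 17411.0539
V = 7891.9744 - 17411.0539
= -9519.0796


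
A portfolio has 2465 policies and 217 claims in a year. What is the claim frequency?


frequency = claims / policies
= 217 / 2465
= 0.088


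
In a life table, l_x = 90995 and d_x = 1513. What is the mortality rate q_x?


q_x = d_x / l_x
= 1513 / 90995
= 0.0166


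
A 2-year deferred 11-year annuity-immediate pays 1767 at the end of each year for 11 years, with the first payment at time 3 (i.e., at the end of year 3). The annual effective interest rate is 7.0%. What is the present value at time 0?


PV at time 2 of the 11-year annuity-immediate:
a_n = 1767 * (1-(1+0.07)^(-11))/0.07 = 13250.1576
Discount back 2 years to time 0:
PV = 13250.1576 * (1+0.07)^(-2)
= 13250.1576 * 0.873439
= 11573.2008


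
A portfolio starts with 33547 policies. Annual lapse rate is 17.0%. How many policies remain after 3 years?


remaining = initial * (1 - lapse)^years
= 33547 * (1 - 0.17)^3
= 33547 * 0.571787
= 19181.7385


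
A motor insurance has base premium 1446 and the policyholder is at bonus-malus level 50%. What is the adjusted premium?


adjusted = base * BM_level / 100
= 1446 * 50 / 100
= 1446 * 0.5
= 723.0


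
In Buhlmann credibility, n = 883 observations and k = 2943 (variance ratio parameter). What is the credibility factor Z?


Z = n / (n + k)
= 883 / (883 + 2943)
= 883 / 3826
= 0.2308


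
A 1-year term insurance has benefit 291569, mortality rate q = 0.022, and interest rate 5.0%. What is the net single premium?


NSP = benefit * q * v
v = 1/(1+i) = 0.952381
NSP = 291569 * 0.022 * 0.952381
= 6109.0648


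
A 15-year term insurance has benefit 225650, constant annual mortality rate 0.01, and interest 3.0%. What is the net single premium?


NSP = benefit * sum_{k=0}^{n-1} k_p_x * q * v^(k+1)
With constant q=0.01, v=0.970874
Sum = 0.11199
NSP = 225650 * 0.11199
= 25270.6151


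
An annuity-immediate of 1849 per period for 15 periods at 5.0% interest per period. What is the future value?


FV = PMT * ((1+i)^n - 1) / i
= 1849 * ((1.05)^15 - 1) / 0.05
= 1849 * (2.078928 - 1) / 0.05
= 39898.7641


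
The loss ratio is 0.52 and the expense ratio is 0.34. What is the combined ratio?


Combined ratio = loss ratio + expense ratio
= 0.52 + 0.34
= 0.86


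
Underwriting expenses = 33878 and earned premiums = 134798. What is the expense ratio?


Expense ratio = expenses / premiums
= 33878 / 134798
= 0.2513


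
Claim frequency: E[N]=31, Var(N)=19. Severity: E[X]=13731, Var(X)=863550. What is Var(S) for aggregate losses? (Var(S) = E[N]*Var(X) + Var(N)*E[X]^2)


Var(S) = E[N]*Var(X) + Var(N)*E[X]^2
= 31*863550 + 19*13731^2
= 26770050 + 3582266859
= 3.6090e+09


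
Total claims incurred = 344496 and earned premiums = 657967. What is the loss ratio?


Loss ratio = claims / premiums
= 344496 / 657967
= 0.5236


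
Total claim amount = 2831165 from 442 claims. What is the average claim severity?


severity = total / number
= 2831165 / 442
= 6405.3507


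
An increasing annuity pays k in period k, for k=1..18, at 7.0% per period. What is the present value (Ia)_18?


(Ia)_n = sum_{k=1}^{n} k * v^k, v = 1/(1+i)
v = 0.934579
Sum computed term by term:
(Ia)_18 = 77.681


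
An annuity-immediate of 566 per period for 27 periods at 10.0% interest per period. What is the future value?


FV = PMT * ((1+i)^n - 1) / i
= 566 * ((1.1)^27 - 1) / 0.1
= 566 * (13.109994 - 1) / 0.1
= 68542.5671


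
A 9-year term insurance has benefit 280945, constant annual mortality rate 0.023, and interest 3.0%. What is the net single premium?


NSP = benefit * sum_{k=0}^{n-1} k_p_x * q * v^(k+1)
With constant q=0.023, v=0.970874
Sum = 0.164208
NSP = 280945 * 0.164208
= 46133.4691


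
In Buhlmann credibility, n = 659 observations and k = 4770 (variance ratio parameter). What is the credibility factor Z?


Z = n / (n + k)
= 659 / (659 + 4770)
= 659 / 5429
= 0.1214


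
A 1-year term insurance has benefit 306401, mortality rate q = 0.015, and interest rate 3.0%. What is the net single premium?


NSP = benefit * q * v
v = 1/(1+i) = 0.970874
NSP = 306401 * 0.015 * 0.970874
= 4462.1505


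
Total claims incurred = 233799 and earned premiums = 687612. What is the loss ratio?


Loss ratio = claims / premiums
= 233799 / 687612
= 0.34


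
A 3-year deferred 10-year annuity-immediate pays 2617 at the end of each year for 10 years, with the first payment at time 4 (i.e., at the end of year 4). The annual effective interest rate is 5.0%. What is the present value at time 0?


PV at time 3 of the 10-year annuity-immediate:
a_n = 2617 * (1-(1+0.05)^(-10))/0.05 = 20207.7803
Discount back 3 years to time 0:
PV = 20207.7803 * (1+0.05)^(-3)
= 20207.7803 * 0.863838
= 17456.2404


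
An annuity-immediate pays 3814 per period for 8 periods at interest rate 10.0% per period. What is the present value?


PV = PMT * (1 - (1+i)^(-n)) / i
= 3814 * (1 - (1+0.1)^(-8)) / 0.1
= 3814 * (1 - 0.466507) / 0.1
= 3814 * 5.334926
= 20347.4085


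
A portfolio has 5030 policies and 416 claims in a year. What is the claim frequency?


frequency = claims / policies
= 416 / 5030
= 0.0827


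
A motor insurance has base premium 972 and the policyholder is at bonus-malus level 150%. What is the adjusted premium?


adjusted = base * BM_level / 100
= 972 * 150 / 100
= 972 * 1.5
= 1458.0


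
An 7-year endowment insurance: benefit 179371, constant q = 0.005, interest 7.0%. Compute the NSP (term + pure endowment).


Term component = 4767.9474
Pure endowment = 7_p_x * v^7 * benefit = 0.965521 * 0.62275 * 179371 = 107851.7884
NSP = 112619.7358


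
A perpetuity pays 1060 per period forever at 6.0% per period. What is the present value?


PV = PMT / i
= 1060 / 0.06
= 17666.6667


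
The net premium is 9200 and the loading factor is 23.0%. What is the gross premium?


Gross = net * (1 + loading)
= 9200 * (1 + 0.23)
= 9200 * 1.23
= 11316.0


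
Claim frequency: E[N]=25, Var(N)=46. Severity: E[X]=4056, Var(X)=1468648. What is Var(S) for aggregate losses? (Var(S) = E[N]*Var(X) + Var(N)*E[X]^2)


Var(S) = E[N]*Var(X) + Var(N)*E[X]^2
= 25*1468648 + 46*4056^2
= 36716200 + 756752256
= 7.9347e+08


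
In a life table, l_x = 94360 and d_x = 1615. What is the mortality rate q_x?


q_x = d_x / l_x
= 1615 / 94360
= 0.0171


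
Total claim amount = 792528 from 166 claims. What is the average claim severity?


severity = total / number
= 792528 / 166
= 4774.2651


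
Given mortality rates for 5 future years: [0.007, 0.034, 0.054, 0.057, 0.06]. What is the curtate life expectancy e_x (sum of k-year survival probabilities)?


e_x = sum_{k=1}^{n} k_p_x
k_p_x values:
  1_p_x = 0.993
  2_p_x = 0.959238
  3_p_x = 0.907439
  4_p_x = 0.855715
  5_p_x = 0.804372
e_x = 4.5198


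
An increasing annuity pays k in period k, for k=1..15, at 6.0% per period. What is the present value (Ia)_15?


(Ia)_n = sum_{k=1}^{n} k * v^k, v = 1/(1+i)
v = 0.943396
Sum computed term by term:
(Ia)_15 = 67.2668


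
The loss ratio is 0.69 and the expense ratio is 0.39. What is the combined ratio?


Combined ratio = loss ratio + expense ratio
= 0.69 + 0.39
= 1.08


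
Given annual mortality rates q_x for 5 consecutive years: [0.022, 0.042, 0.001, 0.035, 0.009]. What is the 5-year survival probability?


p_k = 1 - q_k for each year
Survival = product of (1 - q_k)
= 0.978 * 0.958 * 0.999 * 0.965 * 0.991
= 0.8951


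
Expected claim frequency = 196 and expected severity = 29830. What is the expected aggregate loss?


E[S] = E[N] * E[X]
= 196 * 29830
= 5.8467e+06


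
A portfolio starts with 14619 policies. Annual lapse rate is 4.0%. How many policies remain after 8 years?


remaining = initial * (1 - lapse)^years
= 14619 * (1 - 0.04)^8
= 14619 * 0.72139
= 10545.9943


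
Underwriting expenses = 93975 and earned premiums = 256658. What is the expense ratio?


Expense ratio = expenses / premiums
= 93975 / 256658
= 0.3661


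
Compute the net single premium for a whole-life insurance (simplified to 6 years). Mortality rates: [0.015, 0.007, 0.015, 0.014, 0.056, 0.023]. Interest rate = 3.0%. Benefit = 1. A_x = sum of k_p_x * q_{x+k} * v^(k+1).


v = 0.970874
Year 0: k_p_x=1.0, q=0.015, term=0.014563
Year 1: k_p_x=0.985, q=0.007, term=0.006499
Year 2: k_p_x=0.978105, q=0.015, term=0.013427
Year 3: k_p_x=0.963433, q=0.014, term=0.011984
Year 4: k_p_x=0.949945, q=0.056, term=0.045888
Year 5: k_p_x=0.896748, q=0.023, term=0.017273
A_x = 0.1096


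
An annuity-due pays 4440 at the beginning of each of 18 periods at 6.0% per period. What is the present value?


PV_due = PMT * (1-(1+i)^(-n))/i * (1+i)
PV_immediate = 48074.5595
PV_due = 48074.5595 * 1.06
= 50959.033


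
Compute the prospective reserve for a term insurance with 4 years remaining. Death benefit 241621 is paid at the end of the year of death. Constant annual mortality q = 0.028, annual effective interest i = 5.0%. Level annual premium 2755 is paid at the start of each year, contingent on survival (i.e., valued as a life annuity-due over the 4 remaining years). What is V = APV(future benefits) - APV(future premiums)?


v = 1/(1+i) = 0.952381
APV(future benefits) per unit = sum_{k=0}^{3} k_p_x * q * v^(k+1) = 0.095359
APV(future benefits) = 241621 * 0.095359 = 23040.6516
Life annuity-due factor ä_{x:4} = sum_{k=0}^{3} k_p_x * v^k = 3.575949
APV(future premiums) = 2755 * 3.575949 = 9851.7402
V = 23040.6516 - 9851.7402
= 13188.9114


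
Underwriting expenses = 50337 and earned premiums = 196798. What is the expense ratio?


Expense ratio = expenses / premiums
= 50337 / 196798
= 0.2558


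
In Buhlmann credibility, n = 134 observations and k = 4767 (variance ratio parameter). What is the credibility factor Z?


Z = n / (n + k)
= 134 / (134 + 4767)
= 134 / 4901
= 0.0273


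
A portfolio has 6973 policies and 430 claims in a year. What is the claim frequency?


frequency = claims / policies
= 430 / 6973
= 0.0617


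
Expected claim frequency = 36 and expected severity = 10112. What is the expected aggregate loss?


E[S] = E[N] * E[X]
= 36 * 10112
= 364032


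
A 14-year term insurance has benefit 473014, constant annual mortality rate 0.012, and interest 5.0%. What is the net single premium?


NSP = benefit * sum_{k=0}^{n-1} k_p_x * q * v^(k+1)
With constant q=0.012, v=0.952381
Sum = 0.110995
NSP = 473014 * 0.110995
= 52502.0363


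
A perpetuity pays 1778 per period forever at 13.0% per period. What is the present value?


PV = PMT / i
= 1778 / 0.13
= 13676.9231


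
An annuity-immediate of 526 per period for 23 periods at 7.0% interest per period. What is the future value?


FV = PMT * ((1+i)^n - 1) / i
= 526 * ((1.07)^23 - 1) / 0.07
= 526 * (4.74053 - 1) / 0.07
= 28107.4101


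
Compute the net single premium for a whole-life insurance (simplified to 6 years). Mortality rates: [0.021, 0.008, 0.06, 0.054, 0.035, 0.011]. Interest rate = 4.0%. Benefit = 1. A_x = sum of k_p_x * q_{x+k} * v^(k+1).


v = 0.961538
Year 0: k_p_x=1.0, q=0.021, term=0.020192
Year 1: k_p_x=0.979, q=0.008, term=0.007241
Year 2: k_p_x=0.971168, q=0.06, term=0.051802
Year 3: k_p_x=0.912898, q=0.054, term=0.042139
Year 4: k_p_x=0.863601, q=0.035, term=0.024844
Year 5: k_p_x=0.833375, q=0.011, term=0.007245
A_x = 0.1535


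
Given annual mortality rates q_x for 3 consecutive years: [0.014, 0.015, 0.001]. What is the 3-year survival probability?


p_k = 1 - q_k for each year
Survival = product of (1 - q_k)
= 0.986 * 0.985 * 0.999
= 0.9702


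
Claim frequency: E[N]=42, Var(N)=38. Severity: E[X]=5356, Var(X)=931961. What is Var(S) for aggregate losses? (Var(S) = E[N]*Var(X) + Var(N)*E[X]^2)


Var(S) = E[N]*Var(X) + Var(N)*E[X]^2
= 42*931961 + 38*5356^2
= 39142362 + 1090095968
= 1.1292e+09


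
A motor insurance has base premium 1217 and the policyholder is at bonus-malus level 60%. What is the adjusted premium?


adjusted = base * BM_level / 100
= 1217 * 60 / 100
= 1217 * 0.6
= 730.2


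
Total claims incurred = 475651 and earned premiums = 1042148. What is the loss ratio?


Loss ratio = claims / premiums
= 475651 / 1042148
= 0.4564


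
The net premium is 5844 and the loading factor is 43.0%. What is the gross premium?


Gross = net * (1 + loading)
= 5844 * (1 + 0.43)
= 5844 * 1.43
= 8356.92


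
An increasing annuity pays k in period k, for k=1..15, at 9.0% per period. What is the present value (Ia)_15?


(Ia)_n = sum_{k=1}^{n} k * v^k, v = 1/(1+i)
v = 0.917431
Sum computed term by term:
(Ia)_15 = 51.8676


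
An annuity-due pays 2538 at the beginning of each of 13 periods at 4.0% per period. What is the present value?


PV_due = PMT * (1-(1+i)^(-n))/i * (1+i)
PV_immediate = 25343.5742
PV_due = 25343.5742 * 1.04
= 26357.3172


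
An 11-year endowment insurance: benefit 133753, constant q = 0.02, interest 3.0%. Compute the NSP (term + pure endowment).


Term component = 22552.6088
Pure endowment = 11_p_x * v^11 * benefit = 0.800731 * 0.722421 * 133753 = 77371.4779
NSP = 99924.0867


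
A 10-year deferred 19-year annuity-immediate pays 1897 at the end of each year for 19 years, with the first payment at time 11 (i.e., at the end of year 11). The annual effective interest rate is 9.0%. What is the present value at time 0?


PV at time 10 of the 19-year annuity-immediate:
a_n = 1897 * (1-(1+0.09)^(-19))/0.09 = 16978.3677
Discount back 10 years to time 0:
PV = 16978.3677 * (1+0.09)^(-10)
= 16978.3677 * 0.422411
= 7171.846


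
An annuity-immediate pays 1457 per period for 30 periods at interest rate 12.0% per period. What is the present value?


PV = PMT * (1 - (1+i)^(-n)) / i
= 1457 * (1 - (1+0.12)^(-30)) / 0.12
= 1457 * (1 - 0.033378) / 0.12
= 1457 * 8.055184
= 11736.403


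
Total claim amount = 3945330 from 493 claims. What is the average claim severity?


severity = total / number
= 3945330 / 493
= 8002.6978


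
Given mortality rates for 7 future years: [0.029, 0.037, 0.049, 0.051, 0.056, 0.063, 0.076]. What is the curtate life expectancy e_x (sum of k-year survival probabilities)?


e_x = sum_{k=1}^{n} k_p_x
k_p_x values:
  1_p_x = 0.971
  2_p_x = 0.935073
  3_p_x = 0.889254
  4_p_x = 0.843902
  5_p_x = 0.796644
  6_p_x = 0.746455
  7_p_x = 0.689725
e_x = 5.8721


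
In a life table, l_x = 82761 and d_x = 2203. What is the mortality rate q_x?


q_x = d_x / l_x
= 2203 / 82761
= 0.0266


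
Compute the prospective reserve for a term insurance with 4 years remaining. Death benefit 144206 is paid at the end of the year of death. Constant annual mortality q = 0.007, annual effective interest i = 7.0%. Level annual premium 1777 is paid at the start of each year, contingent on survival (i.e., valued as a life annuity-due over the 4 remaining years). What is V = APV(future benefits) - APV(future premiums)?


v = 1/(1+i) = 0.934579
APV(future benefits) per unit = sum_{k=0}^{3} k_p_x * q * v^(k+1) = 0.023477
APV(future benefits) = 144206 * 0.023477 = 3385.4667
Life annuity-due factor ä_{x:4} = sum_{k=0}^{3} k_p_x * v^k = 3.588566
APV(future premiums) = 1777 * 3.588566 = 6376.882
V = 3385.4667 - 6376.882
= -2991.4153


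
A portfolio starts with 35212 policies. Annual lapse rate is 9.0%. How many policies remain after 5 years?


remaining = initial * (1 - lapse)^years
= 35212 * (1 - 0.09)^5
= 35212 * 0.624032
= 21973.4199


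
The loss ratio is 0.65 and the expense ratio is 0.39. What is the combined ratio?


Combined ratio = loss ratio + expense ratio
= 0.65 + 0.39
= 1.04


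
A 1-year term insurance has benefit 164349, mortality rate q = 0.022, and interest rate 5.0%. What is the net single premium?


NSP = benefit * q * v
v = 1/(1+i) = 0.952381
NSP = 164349 * 0.022 * 0.952381
= 3443.5029


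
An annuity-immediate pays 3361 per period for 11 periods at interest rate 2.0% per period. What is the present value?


PV = PMT * (1 - (1+i)^(-n)) / i
= 3361 * (1 - (1+0.02)^(-11)) / 0.02
= 3361 * (1 - 0.804263) / 0.02
= 3361 * 9.786848
= 32893.5963


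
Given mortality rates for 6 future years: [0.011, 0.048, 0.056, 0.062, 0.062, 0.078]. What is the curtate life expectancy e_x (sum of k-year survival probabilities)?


e_x = sum_{k=1}^{n} k_p_x
k_p_x values:
  1_p_x = 0.989
  2_p_x = 0.941528
  3_p_x = 0.888802
  4_p_x = 0.833697
  5_p_x = 0.782007
  6_p_x = 0.721011
e_x = 5.156


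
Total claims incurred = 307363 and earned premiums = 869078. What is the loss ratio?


Loss ratio = claims / premiums
= 307363 / 869078
= 0.3537


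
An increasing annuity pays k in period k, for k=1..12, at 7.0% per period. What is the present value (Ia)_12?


(Ia)_n = sum_{k=1}^{n} k * v^k, v = 1/(1+i)
v = 0.934579
Sum computed term by term:
(Ia)_12 = 45.2933


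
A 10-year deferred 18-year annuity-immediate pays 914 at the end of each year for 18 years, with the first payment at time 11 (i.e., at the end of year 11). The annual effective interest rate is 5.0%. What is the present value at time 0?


PV at time 10 of the 18-year annuity-immediate:
a_n = 914 * (1-(1+0.05)^(-18))/0.05 = 10684.2824
Discount back 10 years to time 0:
PV = 10684.2824 * (1+0.05)^(-10)
= 10684.2824 * 0.613913
= 6559.2226


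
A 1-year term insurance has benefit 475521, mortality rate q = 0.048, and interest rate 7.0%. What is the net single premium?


NSP = benefit * q * v
v = 1/(1+i) = 0.934579
NSP = 475521 * 0.048 * 0.934579
= 21331.7832


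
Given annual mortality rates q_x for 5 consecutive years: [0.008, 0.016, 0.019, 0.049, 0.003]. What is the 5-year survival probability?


p_k = 1 - q_k for each year
Survival = product of (1 - q_k)
= 0.992 * 0.984 * 0.981 * 0.951 * 0.997
= 0.9079


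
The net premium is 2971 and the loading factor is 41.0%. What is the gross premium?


Gross = net * (1 + loading)
= 2971 * (1 + 0.41)
= 2971 * 1.41
= 4189.11


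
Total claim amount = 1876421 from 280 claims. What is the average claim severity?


severity = total / number
= 1876421 / 280
= 6701.5036


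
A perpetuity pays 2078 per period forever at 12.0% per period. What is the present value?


PV = PMT / i
= 2078 / 0.12
= 17316.6667


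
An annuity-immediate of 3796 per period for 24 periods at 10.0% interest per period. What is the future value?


FV = PMT * ((1+i)^n - 1) / i
= 3796 * ((1.1)^24 - 1) / 0.1
= 3796 * (9.849733 - 1) / 0.1
= 335935.8524


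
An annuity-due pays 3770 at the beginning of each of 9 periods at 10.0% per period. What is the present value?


PV_due = PMT * (1-(1+i)^(-n))/i * (1+i)
PV_immediate = 21711.5198
PV_due = 21711.5198 * 1.1
= 23882.6718


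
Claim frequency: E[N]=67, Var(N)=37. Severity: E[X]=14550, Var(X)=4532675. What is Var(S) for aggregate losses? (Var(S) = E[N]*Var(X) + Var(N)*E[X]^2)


Var(S) = E[N]*Var(X) + Var(N)*E[X]^2
= 67*4532675 + 37*14550^2
= 303689225 + 7832992500
= 8.1367e+09


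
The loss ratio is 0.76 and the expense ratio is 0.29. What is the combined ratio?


Combined ratio = loss ratio + expense ratio
= 0.76 + 0.29
= 1.05


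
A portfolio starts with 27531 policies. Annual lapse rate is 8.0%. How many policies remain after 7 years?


remaining = initial * (1 - lapse)^years
= 27531 * (1 - 0.08)^7
= 27531 * 0.557847
= 15358.0748


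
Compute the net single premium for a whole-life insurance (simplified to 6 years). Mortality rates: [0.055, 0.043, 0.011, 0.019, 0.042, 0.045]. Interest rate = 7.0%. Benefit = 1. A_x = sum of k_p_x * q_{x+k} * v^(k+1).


v = 0.934579
Year 0: k_p_x=1.0, q=0.055, term=0.051402
Year 1: k_p_x=0.945, q=0.043, term=0.035492
Year 2: k_p_x=0.904365, q=0.011, term=0.008121
Year 3: k_p_x=0.894417, q=0.019, term=0.012965
Year 4: k_p_x=0.877423, q=0.042, term=0.026275
Year 5: k_p_x=0.840571, q=0.045, term=0.025205
A_x = 0.1595


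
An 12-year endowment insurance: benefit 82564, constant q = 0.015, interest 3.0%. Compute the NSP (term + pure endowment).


Term component = 11420.1595
Pure endowment = 12_p_x * v^12 * benefit = 0.834132 * 0.70138 * 82564 = 48303.5216
NSP = 59723.6811


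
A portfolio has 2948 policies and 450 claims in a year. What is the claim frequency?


frequency = claims / policies
= 450 / 2948
= 0.1526
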